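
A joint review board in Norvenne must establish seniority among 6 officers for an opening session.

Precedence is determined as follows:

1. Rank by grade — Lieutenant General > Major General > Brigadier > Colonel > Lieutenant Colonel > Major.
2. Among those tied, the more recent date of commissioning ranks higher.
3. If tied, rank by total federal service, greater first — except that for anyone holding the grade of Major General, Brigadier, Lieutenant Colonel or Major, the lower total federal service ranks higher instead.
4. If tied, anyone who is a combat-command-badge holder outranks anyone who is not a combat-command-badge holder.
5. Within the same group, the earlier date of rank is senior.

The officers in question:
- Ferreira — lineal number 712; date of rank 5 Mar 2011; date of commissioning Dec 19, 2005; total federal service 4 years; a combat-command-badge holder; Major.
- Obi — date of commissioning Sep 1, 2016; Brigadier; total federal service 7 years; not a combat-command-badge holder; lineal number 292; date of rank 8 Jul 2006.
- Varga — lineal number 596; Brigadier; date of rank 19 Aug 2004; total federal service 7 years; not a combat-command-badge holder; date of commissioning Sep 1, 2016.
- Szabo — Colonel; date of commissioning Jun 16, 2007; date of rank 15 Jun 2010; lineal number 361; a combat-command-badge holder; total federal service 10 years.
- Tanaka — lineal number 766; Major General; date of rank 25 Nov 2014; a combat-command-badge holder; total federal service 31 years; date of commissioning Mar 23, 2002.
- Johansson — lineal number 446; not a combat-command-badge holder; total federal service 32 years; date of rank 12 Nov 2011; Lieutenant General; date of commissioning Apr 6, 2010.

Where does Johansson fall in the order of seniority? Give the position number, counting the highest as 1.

1

By grade: Johansson (Lieutenant General); then Tanaka (Major General); then Varga and Obi (Brigadier); then Szabo (Colonel); then Ferreira (Major).
Varga and Obi both have date of commissioning Sep 1, 2016, so the next rule applies.
Varga and Obi both have total federal service 7 years, so the next rule applies.
Varga and Obi are each not a combat-command-badge holder, so the next rule applies.
Among Varga and Obi, by date of rank (earlier first): Varga (19 Aug 2004) before Obi (8 Jul 2006).
Order: Johansson, Tanaka, Varga, Obi, Szabo, Ferreira. So position 1.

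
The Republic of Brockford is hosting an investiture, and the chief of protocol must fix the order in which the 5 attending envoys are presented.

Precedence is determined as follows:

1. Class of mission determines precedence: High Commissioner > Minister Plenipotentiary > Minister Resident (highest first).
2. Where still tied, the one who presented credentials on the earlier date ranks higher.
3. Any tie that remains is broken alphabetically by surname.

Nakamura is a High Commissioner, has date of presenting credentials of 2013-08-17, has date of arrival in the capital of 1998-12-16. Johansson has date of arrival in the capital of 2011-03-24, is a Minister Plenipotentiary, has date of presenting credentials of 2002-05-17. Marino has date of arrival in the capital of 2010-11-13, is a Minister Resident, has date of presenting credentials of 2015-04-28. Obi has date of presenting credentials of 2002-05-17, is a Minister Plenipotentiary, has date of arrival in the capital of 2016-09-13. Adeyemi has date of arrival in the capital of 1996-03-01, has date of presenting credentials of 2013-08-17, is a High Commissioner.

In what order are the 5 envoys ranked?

Adeyemi, Nakamura, Johansson, Obi, Marino

By class of mission: Adeyemi and Nakamura (High Commissioner); then Johansson and Obi (Minister Plenipotentiary); then Marino (Minister Resident).
Adeyemi and Nakamura both have date of presenting credentials 2013-08-17, so the next rule applies.
Among Adeyemi and Nakamura, alphabetically by surname: Adeyemi before Nakamura.
Johansson and Obi both have date of presenting credentials 2002-05-17, so the next rule applies.
Among Johansson and Obi, alphabetically by surname: Johansson before Obi.
Full order: Adeyemi, Nakamura, Johansson, Obi, Marino.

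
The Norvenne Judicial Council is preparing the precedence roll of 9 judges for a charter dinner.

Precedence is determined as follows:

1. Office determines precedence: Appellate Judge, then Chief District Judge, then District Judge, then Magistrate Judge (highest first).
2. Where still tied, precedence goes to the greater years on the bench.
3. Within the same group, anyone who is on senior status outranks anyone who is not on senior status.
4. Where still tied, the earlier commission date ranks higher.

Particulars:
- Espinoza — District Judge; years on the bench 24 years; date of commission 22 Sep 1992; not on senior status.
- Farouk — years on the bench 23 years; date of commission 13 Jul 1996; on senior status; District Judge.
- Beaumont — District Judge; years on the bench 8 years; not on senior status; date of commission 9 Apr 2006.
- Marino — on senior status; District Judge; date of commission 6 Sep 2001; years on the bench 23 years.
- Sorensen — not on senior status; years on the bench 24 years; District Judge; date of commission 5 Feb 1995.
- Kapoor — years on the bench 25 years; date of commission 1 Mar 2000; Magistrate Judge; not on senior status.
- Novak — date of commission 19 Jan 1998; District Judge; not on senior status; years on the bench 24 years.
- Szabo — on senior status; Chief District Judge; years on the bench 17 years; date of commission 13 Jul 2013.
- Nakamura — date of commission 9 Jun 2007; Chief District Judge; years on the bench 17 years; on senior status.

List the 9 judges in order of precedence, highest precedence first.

By office: Nakamura and Szabo (Chief District Judge); then Espinoza, Sorensen, Novak, Farouk, Marino and Beaumont (District Judge); then Kapoor (Magistrate Judge).
Nakamura and Szabo both have years on the bench 17 years, so the next rule applies.
Nakamura and Szabo are each on senior status, so the next rule applies.
Among Nakamura and Szabo, by date of commission (earlier first): Nakamura (9 Jun 2007) before Szabo (13 Jul 2013).
Among Espinoza, Sorensen, Novak, Farouk, Marino and Beaumont, by years on the bench (higher first): Espinoza, Sorensen and Novak (24 years) before Farouk and Marino (23 years) before Beaumont (8 years).
Espinoza, Sorensen and Novak are each not on senior status, so the next rule applies.
Among Espinoza, Sorensen and Novak, by date of commission (earlier first): Espinoza (22 Sep 1992) before Sorensen (5 Feb 1995) before Novak (19 Jan 1998).
Farouk and Marino are each on senior status, so the next rule applies.
Among Farouk and Marino, by date of commission (earlier first): Farouk (13 Jul 1996) before Marino (6 Sep 2001).
Full order: Nakamura, Szabo, Espinoza, Sorensen, Novak, Farouk, Marino, Beaumont, Kapoor.

Nakamura, Szabo, Espinoza, Sorensen, Novak, Farouk, Marino, Beaumont, Kapoor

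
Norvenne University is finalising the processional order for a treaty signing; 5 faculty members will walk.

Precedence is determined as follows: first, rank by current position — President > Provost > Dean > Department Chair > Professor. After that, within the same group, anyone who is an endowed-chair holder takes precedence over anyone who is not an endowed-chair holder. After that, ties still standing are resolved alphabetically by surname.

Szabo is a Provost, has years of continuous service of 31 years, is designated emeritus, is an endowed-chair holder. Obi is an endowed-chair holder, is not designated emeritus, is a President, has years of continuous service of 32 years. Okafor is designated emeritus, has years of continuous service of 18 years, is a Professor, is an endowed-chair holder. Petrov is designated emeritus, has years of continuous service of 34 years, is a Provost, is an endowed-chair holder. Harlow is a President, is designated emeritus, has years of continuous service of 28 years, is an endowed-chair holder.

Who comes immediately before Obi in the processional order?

Harlow

By current position: Harlow and Obi (President); then Petrov and Szabo (Provost); then Okafor (Professor).
Harlow and Obi are each an endowed-chair holder, so the next rule applies.
Among Harlow and Obi, alphabetically by surname: Harlow before Obi.
Petrov and Szabo are each an endowed-chair holder, so the next rule applies.
Among Petrov and Szabo, alphabetically by surname: Petrov before Szabo.
Order: Harlow, Obi, Petrov, Szabo, Okafor.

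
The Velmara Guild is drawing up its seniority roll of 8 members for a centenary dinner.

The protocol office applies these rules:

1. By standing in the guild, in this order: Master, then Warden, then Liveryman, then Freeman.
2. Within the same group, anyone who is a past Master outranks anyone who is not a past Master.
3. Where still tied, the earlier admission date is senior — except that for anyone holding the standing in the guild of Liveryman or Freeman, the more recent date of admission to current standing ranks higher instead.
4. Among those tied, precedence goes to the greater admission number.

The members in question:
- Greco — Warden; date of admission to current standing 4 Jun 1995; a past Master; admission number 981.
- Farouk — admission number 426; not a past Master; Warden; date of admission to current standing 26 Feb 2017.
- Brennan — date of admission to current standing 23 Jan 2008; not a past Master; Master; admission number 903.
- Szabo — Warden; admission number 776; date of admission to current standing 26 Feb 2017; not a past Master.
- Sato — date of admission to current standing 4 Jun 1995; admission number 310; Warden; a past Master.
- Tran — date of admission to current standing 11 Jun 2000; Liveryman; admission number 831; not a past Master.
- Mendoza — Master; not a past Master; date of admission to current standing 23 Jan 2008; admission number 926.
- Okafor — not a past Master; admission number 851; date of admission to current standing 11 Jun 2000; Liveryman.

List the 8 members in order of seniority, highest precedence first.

By standing in the guild: Mendoza and Brennan (Master); then Greco, Sato, Szabo and Farouk (Warden); then Okafor and Tran (Liveryman).
Mendoza and Brennan are each not a past Master, so the next rule applies.
Mendoza and Brennan both have date of admission to current standing 23 Jan 2008, so the next rule applies.
Among Mendoza and Brennan, by admission number (higher first): Mendoza (926) before Brennan (903).
Among Greco, Sato, Szabo and Farouk, a past Master before not a past Master: Greco and Sato (a past Master) before Szabo and Farouk (not a past Master).
Greco and Sato both have date of admission to current standing 4 Jun 1995, so the next rule applies.
Among Greco and Sato, by admission number (higher first): Greco (981) before Sato (310).
Szabo and Farouk both have date of admission to current standing 26 Feb 2017, so the next rule applies.
Among Szabo and Farouk, by admission number (higher first): Szabo (776) before Farouk (426).
Okafor and Tran are each not a past Master, so the next rule applies.
Okafor and Tran both have date of admission to current standing 11 Jun 2000, so the next rule applies.
Among Okafor and Tran, by admission number (higher first): Okafor (851) before Tran (831).
Full order: Mendoza, Brennan, Greco, Sato, Szabo, Farouk, Okafor, Tran.

Mendoza, Brennan, Greco, Sato, Szabo, Farouk, Okafor, Tran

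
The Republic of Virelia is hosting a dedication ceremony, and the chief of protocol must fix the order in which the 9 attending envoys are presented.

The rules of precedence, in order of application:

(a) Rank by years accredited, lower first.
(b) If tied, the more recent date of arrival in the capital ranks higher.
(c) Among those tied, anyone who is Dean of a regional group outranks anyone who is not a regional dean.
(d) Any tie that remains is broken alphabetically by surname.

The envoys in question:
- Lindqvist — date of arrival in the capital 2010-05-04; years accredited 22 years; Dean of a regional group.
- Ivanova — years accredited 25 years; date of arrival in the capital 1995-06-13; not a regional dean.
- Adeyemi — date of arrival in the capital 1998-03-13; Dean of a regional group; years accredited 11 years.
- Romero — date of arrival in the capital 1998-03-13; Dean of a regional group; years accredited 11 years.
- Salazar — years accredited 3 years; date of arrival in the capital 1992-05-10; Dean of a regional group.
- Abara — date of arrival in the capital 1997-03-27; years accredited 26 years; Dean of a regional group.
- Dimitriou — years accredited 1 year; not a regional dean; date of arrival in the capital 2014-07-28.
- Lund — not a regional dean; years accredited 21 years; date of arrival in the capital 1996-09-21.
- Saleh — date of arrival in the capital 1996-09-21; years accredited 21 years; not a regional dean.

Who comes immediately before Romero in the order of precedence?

By years accredited (lower first): Dimitriou (1 year); then Salazar (3 years); then Adeyemi and Romero (both 11 years); then Lund and Saleh (both 21 years); then Lindqvist (22 years); then Ivanova (25 years); then Abara (26 years).
Adeyemi and Romero both have date of arrival in the capital 1998-03-13, so the next rule applies.
Adeyemi and Romero are each Dean of a regional group, so the next rule applies.
Among Adeyemi and Romero, alphabetically by surname: Adeyemi before Romero.
Lund and Saleh both have date of arrival in the capital 1996-09-21, so the next rule applies.
Lund and Saleh are each not a regional dean, so the next rule applies.
Among Lund and Saleh, alphabetically by surname: Lund before Saleh.
Order: Dimitriou, Salazar, Adeyemi, Romero, Lund, Saleh, Lindqvist, Ivanova, Abara.

Adeyemi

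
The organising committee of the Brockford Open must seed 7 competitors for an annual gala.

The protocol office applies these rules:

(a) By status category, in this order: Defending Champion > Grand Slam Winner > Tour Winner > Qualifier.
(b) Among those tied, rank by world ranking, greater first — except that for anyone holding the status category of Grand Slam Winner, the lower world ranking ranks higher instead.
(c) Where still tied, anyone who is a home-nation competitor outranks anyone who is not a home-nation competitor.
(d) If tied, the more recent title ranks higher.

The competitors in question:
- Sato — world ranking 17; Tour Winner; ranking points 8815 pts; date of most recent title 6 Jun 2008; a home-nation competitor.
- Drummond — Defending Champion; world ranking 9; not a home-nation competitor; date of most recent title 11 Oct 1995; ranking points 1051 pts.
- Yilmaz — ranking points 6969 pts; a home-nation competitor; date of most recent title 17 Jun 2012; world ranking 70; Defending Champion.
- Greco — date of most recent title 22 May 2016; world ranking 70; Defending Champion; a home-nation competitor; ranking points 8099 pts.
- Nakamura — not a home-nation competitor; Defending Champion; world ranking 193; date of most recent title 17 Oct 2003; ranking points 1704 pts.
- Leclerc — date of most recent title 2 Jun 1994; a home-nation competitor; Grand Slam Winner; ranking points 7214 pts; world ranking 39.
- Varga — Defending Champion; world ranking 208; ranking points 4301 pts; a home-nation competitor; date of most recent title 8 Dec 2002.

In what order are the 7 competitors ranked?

By status category: Varga, Nakamura, Greco, Yilmaz and Drummond (Defending Champion); then Leclerc (Grand Slam Winner); then Sato (Tour Winner).
Among Varga, Nakamura, Greco, Yilmaz and Drummond, by world ranking (higher first): Varga (208) before Nakamura (193) before Greco and Yilmaz (70) before Drummond (9).
Greco and Yilmaz are each a home-nation competitor, so the next rule applies.
Among Greco and Yilmaz, by date of most recent title (later first): Greco (22 May 2016) before Yilmaz (17 Jun 2012).
Full order: Varga, Nakamura, Greco, Yilmaz, Drummond, Leclerc, Sato.

Varga, Nakamura, Greco, Yilmaz, Drummond, Leclerc, Sato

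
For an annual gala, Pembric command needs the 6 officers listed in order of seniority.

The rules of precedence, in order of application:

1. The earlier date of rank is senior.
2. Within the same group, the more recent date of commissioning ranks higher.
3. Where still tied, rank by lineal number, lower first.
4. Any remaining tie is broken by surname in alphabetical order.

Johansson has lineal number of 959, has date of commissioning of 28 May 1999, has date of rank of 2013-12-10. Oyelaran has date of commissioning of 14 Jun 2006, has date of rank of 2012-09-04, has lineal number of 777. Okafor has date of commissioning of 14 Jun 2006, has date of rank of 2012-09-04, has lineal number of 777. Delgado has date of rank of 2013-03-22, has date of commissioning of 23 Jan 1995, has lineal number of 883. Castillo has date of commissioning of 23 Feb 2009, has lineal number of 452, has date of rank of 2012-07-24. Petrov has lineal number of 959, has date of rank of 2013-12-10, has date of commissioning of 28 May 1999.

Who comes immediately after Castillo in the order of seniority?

Okafor

By date of rank (earlier first): Castillo (2012-07-24); then Okafor and Oyelaran (both 2012-09-04); then Delgado (2013-03-22); then Johansson and Petrov (both 2013-12-10).
Okafor and Oyelaran both have date of commissioning 14 Jun 2006, so the next rule applies.
Okafor and Oyelaran both have lineal number 777, so the next rule applies.
Among Okafor and Oyelaran, alphabetically by surname: Okafor before Oyelaran.
Johansson and Petrov both have date of commissioning 28 May 1999, so the next rule applies.
Johansson and Petrov both have lineal number 959, so the next rule applies.
Among Johansson and Petrov, alphabetically by surname: Johansson before Petrov.
Order: Castillo, Okafor, Oyelaran, Delgado, Johansson, Petrov.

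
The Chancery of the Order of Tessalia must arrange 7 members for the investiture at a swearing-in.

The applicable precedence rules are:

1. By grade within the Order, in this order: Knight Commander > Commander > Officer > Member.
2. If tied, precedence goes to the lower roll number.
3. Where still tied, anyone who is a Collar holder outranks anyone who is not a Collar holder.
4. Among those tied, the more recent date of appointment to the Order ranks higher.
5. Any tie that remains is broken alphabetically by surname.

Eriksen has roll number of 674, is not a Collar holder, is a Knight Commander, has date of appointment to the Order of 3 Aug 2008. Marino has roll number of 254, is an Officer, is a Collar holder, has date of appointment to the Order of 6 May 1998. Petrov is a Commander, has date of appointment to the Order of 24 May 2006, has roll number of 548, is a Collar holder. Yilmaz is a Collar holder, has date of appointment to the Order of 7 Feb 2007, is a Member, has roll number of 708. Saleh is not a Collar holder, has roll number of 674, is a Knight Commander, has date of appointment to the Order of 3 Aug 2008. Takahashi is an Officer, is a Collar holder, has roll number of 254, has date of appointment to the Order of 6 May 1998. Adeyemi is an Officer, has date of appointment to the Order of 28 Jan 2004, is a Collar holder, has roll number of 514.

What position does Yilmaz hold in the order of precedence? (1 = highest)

7

By grade within the Order: Eriksen and Saleh (Knight Commander); then Petrov (Commander); then Marino, Takahashi and Adeyemi (Officer); then Yilmaz (Member).
Eriksen and Saleh both have roll number 674, so the next rule applies.
Eriksen and Saleh are each not a Collar holder, so the next rule applies.
Eriksen and Saleh both have date of appointment to the Order 3 Aug 2008, so the next rule applies.
Among Eriksen and Saleh, alphabetically by surname: Eriksen before Saleh.
Among Marino, Takahashi and Adeyemi, by roll number (lower first): Marino and Takahashi (254) before Adeyemi (514).
Marino and Takahashi are each a Collar holder, so the next rule applies.
Marino and Takahashi both have date of appointment to the Order 6 May 1998, so the next rule applies.
Among Marino and Takahashi, alphabetically by surname: Marino before Takahashi.
Order: Eriksen, Saleh, Petrov, Marino, Takahashi, Adeyemi, Yilmaz. So position 7.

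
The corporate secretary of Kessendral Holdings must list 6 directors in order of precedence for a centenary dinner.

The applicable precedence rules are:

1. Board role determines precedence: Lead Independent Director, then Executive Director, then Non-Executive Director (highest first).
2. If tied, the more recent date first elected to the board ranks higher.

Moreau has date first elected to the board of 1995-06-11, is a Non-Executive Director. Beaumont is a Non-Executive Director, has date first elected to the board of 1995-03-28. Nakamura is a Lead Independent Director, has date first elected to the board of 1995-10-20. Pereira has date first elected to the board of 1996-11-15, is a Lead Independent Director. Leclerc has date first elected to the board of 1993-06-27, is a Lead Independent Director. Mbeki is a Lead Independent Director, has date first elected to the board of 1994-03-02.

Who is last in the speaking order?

Beaumont

By board role: Pereira, Nakamura, Mbeki and Leclerc (Lead Independent Director); then Moreau and Beaumont (Non-Executive Director).
Among Pereira, Nakamura, Mbeki and Leclerc, by date first elected to the board (later first): Pereira (1996-11-15) before Nakamura (1995-10-20) before Mbeki (1994-03-02) before Leclerc (1993-06-27).
Among Moreau and Beaumont, by date first elected to the board (later first): Moreau (1995-06-11) before Beaumont (1995-03-28).
Order: Pereira, Nakamura, Mbeki, Leclerc, Moreau, Beaumont.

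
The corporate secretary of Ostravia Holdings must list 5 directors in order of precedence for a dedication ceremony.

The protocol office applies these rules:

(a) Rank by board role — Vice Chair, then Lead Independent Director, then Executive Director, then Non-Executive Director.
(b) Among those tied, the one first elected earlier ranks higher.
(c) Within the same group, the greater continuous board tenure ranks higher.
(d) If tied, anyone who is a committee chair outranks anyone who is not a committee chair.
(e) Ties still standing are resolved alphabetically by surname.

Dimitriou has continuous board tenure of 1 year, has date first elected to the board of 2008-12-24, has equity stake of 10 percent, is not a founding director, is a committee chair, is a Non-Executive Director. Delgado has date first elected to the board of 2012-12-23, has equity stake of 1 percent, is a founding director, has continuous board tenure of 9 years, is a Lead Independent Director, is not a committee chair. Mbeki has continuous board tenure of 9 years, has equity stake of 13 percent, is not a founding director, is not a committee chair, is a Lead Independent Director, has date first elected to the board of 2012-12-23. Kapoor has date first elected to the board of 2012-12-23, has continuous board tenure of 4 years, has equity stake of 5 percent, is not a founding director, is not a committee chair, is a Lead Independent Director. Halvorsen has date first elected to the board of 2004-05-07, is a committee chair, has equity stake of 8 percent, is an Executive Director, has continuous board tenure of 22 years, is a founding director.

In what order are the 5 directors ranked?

By board role: Delgado, Mbeki and Kapoor (Lead Independent Director); then Halvorsen (Executive Director); then Dimitriou (Non-Executive Director).
Delgado, Mbeki and Kapoor all have date first elected to the board 2012-12-23, so the next rule applies.
Among Delgado, Mbeki and Kapoor, by continuous board tenure (higher first): Delgado and Mbeki (9 years) before Kapoor (4 years).
Delgado and Mbeki are each not a committee chair, so the next rule applies.
Among Delgado and Mbeki, alphabetically by surname: Delgado before Mbeki.
Full order: Delgado, Mbeki, Kapoor, Halvorsen, Dimitriou.

Delgado, Mbeki, Kapoor, Halvorsen, Dimitriou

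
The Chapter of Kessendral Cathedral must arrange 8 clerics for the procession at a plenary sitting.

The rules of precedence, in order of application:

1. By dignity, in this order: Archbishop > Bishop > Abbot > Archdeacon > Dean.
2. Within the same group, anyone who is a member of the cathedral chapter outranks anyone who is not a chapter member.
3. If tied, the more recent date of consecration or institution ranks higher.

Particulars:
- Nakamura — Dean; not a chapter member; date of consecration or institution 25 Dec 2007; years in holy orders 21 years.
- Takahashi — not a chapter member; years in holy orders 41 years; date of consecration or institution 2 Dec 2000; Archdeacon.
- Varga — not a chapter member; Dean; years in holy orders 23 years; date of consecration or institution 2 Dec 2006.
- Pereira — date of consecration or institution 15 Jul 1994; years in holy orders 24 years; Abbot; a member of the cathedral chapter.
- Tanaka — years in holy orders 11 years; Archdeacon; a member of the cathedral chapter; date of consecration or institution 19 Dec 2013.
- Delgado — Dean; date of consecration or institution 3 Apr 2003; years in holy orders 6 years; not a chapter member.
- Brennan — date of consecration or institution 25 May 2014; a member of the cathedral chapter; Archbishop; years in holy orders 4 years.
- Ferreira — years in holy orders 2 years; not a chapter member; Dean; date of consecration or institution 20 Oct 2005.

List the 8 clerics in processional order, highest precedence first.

Brennan, Pereira, Tanaka, Takahashi, Nakamura, Varga, Ferreira, Delgado

By dignity: Brennan (Archbishop); then Pereira (Abbot); then Tanaka and Takahashi (Archdeacon); then Nakamura, Varga, Ferreira and Delgado (Dean).
Among Tanaka and Takahashi, a member of the cathedral chapter before not a chapter member: Tanaka (a member of the cathedral chapter) before Takahashi (not a chapter member).
Nakamura, Varga, Ferreira and Delgado are each not a chapter member, so the next rule applies.
Among Nakamura, Varga, Ferreira and Delgado, by date of consecration or institution (later first): Nakamura (25 Dec 2007) before Varga (2 Dec 2006) before Ferreira (20 Oct 2005) before Delgado (3 Apr 2003).
Full order: Brennan, Pereira, Tanaka, Takahashi, Nakamura, Varga, Ferreira, Delgado.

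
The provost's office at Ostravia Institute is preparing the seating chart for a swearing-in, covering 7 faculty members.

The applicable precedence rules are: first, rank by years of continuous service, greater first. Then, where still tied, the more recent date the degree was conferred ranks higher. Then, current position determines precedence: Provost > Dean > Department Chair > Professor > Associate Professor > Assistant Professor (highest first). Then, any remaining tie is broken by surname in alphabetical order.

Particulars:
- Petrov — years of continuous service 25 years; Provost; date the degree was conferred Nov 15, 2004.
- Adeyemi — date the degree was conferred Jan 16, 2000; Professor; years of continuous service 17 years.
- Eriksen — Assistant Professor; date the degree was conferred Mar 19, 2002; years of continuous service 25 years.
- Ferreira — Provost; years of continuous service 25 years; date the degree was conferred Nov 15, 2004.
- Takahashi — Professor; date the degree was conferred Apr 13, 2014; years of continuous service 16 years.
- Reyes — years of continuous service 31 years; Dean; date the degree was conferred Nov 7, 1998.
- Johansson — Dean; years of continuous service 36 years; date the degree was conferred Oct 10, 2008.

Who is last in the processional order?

Takahashi

By years of continuous service (higher first): Johansson (36 years); then Reyes (31 years); then Ferreira, Petrov and Eriksen (each 25 years); then Adeyemi (17 years); then Takahashi (16 years).
Among Ferreira, Petrov and Eriksen, by date the degree was conferred (later first): Ferreira and Petrov (Nov 15, 2004) before Eriksen (Mar 19, 2002).
Ferreira and Petrov are each Provost, so the next rule applies.
Among Ferreira and Petrov, alphabetically by surname: Ferreira before Petrov.
Order: Johansson, Reyes, Ferreira, Petrov, Eriksen, Adeyemi, Takahashi.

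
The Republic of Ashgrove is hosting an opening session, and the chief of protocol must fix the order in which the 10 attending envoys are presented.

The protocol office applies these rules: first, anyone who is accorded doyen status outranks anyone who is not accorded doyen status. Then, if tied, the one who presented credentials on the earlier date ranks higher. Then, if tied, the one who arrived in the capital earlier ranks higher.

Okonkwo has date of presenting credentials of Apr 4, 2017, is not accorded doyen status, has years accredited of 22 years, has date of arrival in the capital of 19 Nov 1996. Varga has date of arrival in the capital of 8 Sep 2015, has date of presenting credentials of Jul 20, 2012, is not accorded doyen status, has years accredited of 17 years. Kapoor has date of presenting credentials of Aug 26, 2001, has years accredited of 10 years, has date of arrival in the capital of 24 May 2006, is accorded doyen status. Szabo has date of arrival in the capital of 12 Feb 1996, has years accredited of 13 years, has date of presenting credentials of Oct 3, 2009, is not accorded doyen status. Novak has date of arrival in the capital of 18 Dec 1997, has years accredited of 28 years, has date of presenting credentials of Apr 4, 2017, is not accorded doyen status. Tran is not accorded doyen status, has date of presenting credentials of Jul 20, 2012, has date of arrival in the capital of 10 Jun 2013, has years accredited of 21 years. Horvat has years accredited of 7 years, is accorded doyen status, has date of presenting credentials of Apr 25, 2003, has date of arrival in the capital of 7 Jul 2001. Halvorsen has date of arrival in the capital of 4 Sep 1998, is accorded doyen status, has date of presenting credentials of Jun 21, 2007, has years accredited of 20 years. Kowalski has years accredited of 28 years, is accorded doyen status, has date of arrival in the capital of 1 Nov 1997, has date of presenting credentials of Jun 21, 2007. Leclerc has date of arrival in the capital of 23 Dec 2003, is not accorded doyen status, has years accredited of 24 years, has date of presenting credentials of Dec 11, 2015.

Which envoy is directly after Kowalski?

By the first rule: Kapoor, Horvat, Kowalski and Halvorsen (each accorded doyen status); then Szabo, Tran, Varga, Leclerc, Okonkwo and Novak (each not accorded doyen status).
Among Kapoor, Horvat, Kowalski and Halvorsen, by date of presenting credentials (earlier first): Kapoor (Aug 26, 2001) before Horvat (Apr 25, 2003) before Kowalski and Halvorsen (Jun 21, 2007).
Among Kowalski and Halvorsen, by date of arrival in the capital (earlier first): Kowalski (1 Nov 1997) before Halvorsen (4 Sep 1998).
Among Szabo, Tran, Varga, Leclerc, Okonkwo and Novak, by date of presenting credentials (earlier first): Szabo (Oct 3, 2009) before Tran and Varga (Jul 20, 2012) before Leclerc (Dec 11, 2015) before Okonkwo and Novak (Apr 4, 2017).
Among Tran and Varga, by date of arrival in the capital (earlier first): Tran (10 Jun 2013) before Varga (8 Sep 2015).
Among Okonkwo and Novak, by date of arrival in the capital (earlier first): Okonkwo (19 Nov 1996) before Novak (18 Dec 1997).
Order: Kapoor, Horvat, Kowalski, Halvorsen, Szabo, Tran, Varga, Leclerc, Okonkwo, Novak.

Halvorsen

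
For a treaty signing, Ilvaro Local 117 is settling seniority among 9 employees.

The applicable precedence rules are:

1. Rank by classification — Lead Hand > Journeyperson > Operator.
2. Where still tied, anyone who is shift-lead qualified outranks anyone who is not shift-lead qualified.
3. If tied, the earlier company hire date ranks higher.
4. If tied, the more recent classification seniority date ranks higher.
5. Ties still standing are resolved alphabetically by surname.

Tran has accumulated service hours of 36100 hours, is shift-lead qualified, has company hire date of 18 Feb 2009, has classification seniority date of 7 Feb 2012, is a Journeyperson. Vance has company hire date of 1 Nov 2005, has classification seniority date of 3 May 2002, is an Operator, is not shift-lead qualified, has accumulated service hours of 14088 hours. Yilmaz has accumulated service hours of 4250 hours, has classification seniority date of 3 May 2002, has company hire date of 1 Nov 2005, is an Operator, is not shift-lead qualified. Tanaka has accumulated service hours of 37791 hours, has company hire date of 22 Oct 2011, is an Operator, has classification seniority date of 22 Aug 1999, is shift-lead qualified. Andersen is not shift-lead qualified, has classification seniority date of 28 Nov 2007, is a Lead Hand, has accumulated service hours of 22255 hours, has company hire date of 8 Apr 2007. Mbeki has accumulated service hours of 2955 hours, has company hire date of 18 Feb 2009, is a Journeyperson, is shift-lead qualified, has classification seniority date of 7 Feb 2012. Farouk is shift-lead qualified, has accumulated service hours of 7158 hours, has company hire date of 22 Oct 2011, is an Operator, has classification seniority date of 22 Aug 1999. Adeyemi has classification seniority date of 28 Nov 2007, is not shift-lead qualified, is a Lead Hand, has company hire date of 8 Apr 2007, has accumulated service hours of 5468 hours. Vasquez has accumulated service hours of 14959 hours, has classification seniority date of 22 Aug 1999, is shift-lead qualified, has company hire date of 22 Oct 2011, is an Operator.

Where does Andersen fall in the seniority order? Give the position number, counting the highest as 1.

By classification: Adeyemi and Andersen (Lead Hand); then Mbeki and Tran (Journeyperson); then Farouk, Tanaka, Vasquez, Vance and Yilmaz (Operator).
Adeyemi and Andersen are each not shift-lead qualified, so the next rule applies.
Adeyemi and Andersen both have company hire date 8 Apr 2007, so the next rule applies.
Adeyemi and Andersen both have classification seniority date 28 Nov 2007, so the next rule applies.
Among Adeyemi and Andersen, alphabetically by surname: Adeyemi before Andersen.
Mbeki and Tran are each shift-lead qualified, so the next rule applies.
Mbeki and Tran both have company hire date 18 Feb 2009, so the next rule applies.
Mbeki and Tran both have classification seniority date 7 Feb 2012, so the next rule applies.
Among Mbeki and Tran, alphabetically by surname: Mbeki before Tran.
Among Farouk, Tanaka, Vasquez, Vance and Yilmaz, shift-lead qualified before not shift-lead qualified: Farouk, Tanaka and Vasquez (shift-lead qualified) before Vance and Yilmaz (not shift-lead qualified).
Farouk, Tanaka and Vasquez all have company hire date 22 Oct 2011, so the next rule applies.
Farouk, Tanaka and Vasquez all have classification seniority date 22 Aug 1999, so the next rule applies.
Among Farouk, Tanaka and Vasquez, alphabetically by surname: Farouk before Tanaka before Vasquez.
Vance and Yilmaz both have company hire date 1 Nov 2005, so the next rule applies.
Vance and Yilmaz both have classification seniority date 3 May 2002, so the next rule applies.
Among Vance and Yilmaz, alphabetically by surname: Vance before Yilmaz.
Order: Adeyemi, Andersen, Mbeki, Tran, Farouk, Tanaka, Vasquez, Vance, Yilmaz. So position 2.

2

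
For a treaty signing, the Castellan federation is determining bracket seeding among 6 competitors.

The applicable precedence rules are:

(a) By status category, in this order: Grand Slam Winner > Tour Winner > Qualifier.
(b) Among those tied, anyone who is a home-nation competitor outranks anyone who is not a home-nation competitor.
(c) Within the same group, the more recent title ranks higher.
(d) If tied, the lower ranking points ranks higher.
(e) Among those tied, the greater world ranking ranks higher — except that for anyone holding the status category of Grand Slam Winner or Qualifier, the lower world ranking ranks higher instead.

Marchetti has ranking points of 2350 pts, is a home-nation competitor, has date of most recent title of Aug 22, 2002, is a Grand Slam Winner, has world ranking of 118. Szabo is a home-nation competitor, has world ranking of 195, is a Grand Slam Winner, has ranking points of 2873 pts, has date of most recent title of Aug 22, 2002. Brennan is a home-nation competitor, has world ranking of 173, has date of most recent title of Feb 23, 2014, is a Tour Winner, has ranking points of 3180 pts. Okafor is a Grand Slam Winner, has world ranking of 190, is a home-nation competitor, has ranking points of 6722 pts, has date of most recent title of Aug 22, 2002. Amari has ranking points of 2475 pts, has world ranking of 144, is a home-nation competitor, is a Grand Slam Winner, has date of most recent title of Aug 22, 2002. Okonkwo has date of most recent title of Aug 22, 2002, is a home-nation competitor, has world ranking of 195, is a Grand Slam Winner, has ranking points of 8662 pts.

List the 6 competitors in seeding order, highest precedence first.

Marchetti, Amari, Szabo, Okafor, Okonkwo, Brennan

By status category: Marchetti, Amari, Szabo, Okafor and Okonkwo (Grand Slam Winner); then Brennan (Tour Winner).
Marchetti, Amari, Szabo, Okafor and Okonkwo are each a home-nation competitor, so the next rule applies.
Marchetti, Amari, Szabo, Okafor and Okonkwo all have date of most recent title Aug 22, 2002, so the next rule applies.
Among Marchetti, Amari, Szabo, Okafor and Okonkwo, by ranking points (lower first): Marchetti (2350 pts) before Amari (2475 pts) before Szabo (2873 pts) before Okafor (6722 pts) before Okonkwo (8662 pts).
Full order: Marchetti, Amari, Szabo, Okafor, Okonkwo, Brennan.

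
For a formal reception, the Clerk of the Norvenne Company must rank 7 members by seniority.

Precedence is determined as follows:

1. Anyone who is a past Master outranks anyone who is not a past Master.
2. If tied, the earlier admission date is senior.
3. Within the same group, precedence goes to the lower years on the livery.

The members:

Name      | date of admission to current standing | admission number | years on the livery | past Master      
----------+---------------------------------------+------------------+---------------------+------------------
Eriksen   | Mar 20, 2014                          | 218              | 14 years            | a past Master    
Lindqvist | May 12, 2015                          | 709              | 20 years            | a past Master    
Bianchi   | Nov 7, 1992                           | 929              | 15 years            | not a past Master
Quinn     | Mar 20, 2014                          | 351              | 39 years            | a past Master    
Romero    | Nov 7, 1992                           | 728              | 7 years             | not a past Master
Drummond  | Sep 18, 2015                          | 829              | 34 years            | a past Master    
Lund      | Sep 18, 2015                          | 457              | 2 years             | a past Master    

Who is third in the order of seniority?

By the first rule: Eriksen, Quinn, Lindqvist, Lund and Drummond (each a past Master); then Romero and Bianchi (both not a past Master).
Among Eriksen, Quinn, Lindqvist, Lund and Drummond, by date of admission to current standing (earlier first): Eriksen and Quinn (Mar 20, 2014) before Lindqvist (May 12, 2015) before Lund and Drummond (Sep 18, 2015).
Among Eriksen and Quinn, by years on the livery (lower first): Eriksen (14 years) before Quinn (39 years).
Among Lund and Drummond, by years on the livery (lower first): Lund (2 years) before Drummond (34 years).
Romero and Bianchi both have date of admission to current standing Nov 7, 1992, so the next rule applies.
Among Romero and Bianchi, by years on the livery (lower first): Romero (7 years) before Bianchi (15 years).
Order: Eriksen, Quinn, Lindqvist, Lund, Drummond, Romero, Bianchi.

Lindqvist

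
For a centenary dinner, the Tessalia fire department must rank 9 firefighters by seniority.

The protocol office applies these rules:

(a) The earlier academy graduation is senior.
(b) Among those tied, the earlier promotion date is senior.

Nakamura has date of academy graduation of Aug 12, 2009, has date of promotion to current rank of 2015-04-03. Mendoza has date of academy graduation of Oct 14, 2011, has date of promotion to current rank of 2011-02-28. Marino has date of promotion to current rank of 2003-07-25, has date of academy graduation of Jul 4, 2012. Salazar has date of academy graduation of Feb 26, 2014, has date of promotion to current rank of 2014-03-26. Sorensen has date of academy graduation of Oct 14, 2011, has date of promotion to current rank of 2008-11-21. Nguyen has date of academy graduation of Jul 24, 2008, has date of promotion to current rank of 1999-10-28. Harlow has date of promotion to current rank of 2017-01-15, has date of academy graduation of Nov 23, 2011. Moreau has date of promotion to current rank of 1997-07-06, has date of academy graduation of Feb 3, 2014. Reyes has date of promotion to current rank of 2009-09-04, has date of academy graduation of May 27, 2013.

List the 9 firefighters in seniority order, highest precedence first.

Nguyen, Nakamura, Sorensen, Mendoza, Harlow, Marino, Reyes, Moreau, Salazar

By date of academy graduation (earlier first): Nguyen (Jul 24, 2008); then Nakamura (Aug 12, 2009); then Sorensen and Mendoza (both Oct 14, 2011); then Harlow (Nov 23, 2011); then Marino (Jul 4, 2012); then Reyes (May 27, 2013); then Moreau (Feb 3, 2014); then Salazar (Feb 26, 2014).
Among Sorensen and Mendoza, by date of promotion to current rank (earlier first): Sorensen (2008-11-21) before Mendoza (2011-02-28).
Full order: Nguyen, Nakamura, Sorensen, Mendoza, Harlow, Marino, Reyes, Moreau, Salazar.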